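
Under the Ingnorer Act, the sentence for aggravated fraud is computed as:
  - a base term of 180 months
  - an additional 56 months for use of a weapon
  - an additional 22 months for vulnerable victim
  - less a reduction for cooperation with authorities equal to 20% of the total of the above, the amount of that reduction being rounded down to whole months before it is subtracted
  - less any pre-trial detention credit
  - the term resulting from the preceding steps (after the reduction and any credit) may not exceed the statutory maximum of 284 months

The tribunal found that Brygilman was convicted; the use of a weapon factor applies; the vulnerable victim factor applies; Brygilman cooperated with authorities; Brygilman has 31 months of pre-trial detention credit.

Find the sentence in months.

176 months

Use of a weapon enhancement: +56 months
Vulnerable victim enhancement: +22 months
Adjusted term: 180 months + 56 months + 22 months = 258 months
Cooperation with authorities reduction: 20% of 258 months = 51 months (rounded down)
After reduction: 258 − 51 = 207 months
Less pre-trial detention credit: 207 months − 31 months = 176 months
Cap at 284 months: 176 months is within the cap, no reduction.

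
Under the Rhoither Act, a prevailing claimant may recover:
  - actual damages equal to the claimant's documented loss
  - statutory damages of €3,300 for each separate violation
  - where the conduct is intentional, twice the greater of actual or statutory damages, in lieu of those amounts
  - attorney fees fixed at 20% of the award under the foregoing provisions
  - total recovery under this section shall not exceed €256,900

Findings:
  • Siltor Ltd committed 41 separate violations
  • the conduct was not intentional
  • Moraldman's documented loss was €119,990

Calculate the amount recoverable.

Statutory damages: 41 × €3,300 = €135,300
Conduct not intentional: the in-lieu enhancement does not apply.
Actual plus statutory damages: €119,990 + €135,300 = €255,290
Attorney fees: 20% of €255,290 = €51,058
Total before cap: €255,290 + €51,058 = €306,348
Cap at €256,900: €306,348 exceeds the cap → €256,900

€256,900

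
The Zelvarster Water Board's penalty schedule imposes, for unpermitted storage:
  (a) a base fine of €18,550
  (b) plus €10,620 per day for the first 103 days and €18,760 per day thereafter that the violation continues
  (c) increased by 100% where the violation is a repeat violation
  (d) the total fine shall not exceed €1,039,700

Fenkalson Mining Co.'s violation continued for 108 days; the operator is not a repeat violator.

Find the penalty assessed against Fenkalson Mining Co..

First 103 days: 103 × €10,620 = €1,093,860
Remaining days: (108 − 103) × €18,760 = €93,800
Per-day component: €1,093,860 + €93,800 = €1,187,660
Base plus per-day: €18,550 + €1,187,660 = €1,206,210
The operator is not a repeat violator: no 100% increase.
Cap at €1,039,700: €1,206,210 exceeds the cap → €1,039,700

Civil penalty: €1,039,700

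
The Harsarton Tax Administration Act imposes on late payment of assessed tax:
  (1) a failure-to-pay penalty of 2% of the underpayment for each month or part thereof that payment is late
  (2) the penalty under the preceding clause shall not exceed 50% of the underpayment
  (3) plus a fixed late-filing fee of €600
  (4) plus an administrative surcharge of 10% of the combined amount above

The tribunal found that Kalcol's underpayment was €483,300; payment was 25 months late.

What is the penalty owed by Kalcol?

Accrued rate: 2% × 25 = 50%, capped at 50% → 50%
Failure-to-pay penalty: 50% of €483,300 = €241,650
Penalty before surcharge: €241,650 + €600 = €242,250
Administrative surcharge: 10% of €242,250 = €24,225
Total penalty: €242,250 + €24,225 = €266,475

Penalty: €266,475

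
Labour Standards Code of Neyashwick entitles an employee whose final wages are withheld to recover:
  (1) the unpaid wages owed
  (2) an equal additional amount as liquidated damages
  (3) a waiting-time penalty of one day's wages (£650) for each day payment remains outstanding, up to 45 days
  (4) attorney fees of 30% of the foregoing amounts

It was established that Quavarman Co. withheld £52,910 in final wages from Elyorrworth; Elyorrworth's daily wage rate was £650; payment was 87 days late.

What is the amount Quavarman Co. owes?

Liquidated damages (equal amount): £52,910
Penalty days: min(87, 45) = 45
Waiting-time penalty: 45 × £650 = £29,250
Subtotal: £52,910 + £52,910 + £29,250 = £135,070
Attorney fees: 30% of £135,070 = £40,521
Total award: £135,070 + £40,521 = £175,591

£175,591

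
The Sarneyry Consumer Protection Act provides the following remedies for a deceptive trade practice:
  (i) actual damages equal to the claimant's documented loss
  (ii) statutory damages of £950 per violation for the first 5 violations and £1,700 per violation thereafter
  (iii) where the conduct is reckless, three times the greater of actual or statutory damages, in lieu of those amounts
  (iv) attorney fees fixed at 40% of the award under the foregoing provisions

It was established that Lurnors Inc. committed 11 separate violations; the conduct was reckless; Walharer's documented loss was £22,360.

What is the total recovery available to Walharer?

First 5 violations: 5 × £950 = £4,750
Remaining violations: (11 − 5) × £1,700 = £10,200
Statutory damages: £4,750 + £10,200 = £14,950
Greater of actual damages (£22,360) or statutory damages (£14,950): £22,360
Trebled: 3 × £22,360 = £67,080
Attorney fees: 40% of £67,080 = £26,832
Total recovery: £67,080 + £26,832 = £93,912

£93,912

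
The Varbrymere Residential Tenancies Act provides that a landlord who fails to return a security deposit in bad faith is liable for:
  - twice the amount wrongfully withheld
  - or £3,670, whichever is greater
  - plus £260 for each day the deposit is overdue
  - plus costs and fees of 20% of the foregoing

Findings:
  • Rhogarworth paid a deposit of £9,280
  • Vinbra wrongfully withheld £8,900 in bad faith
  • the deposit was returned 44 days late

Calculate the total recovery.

Recovery: £35,088

Doubled: 2 × £8,900 = £17,800
Minimum £3,670: £17,800 meets the minimum, no increase.
Late-return penalty: 44 × £260 = £11,440
Damages plus late penalty: £17,800 + £11,440 = £29,240
Costs and fees: 20% of £29,240 = £5,848
Total recovery: £29,240 + £5,848 = £35,088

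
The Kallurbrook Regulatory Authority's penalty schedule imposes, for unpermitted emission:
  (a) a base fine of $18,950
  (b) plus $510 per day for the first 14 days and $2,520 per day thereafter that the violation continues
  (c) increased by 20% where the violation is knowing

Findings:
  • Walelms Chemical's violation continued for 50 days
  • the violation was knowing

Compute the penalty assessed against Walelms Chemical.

$140,172

First 14 days: 14 × $510 = $7,140
Remaining days: (50 − 14) × $2,520 = $90,720
Per-day component: $7,140 + $90,720 = $97,860
Base plus per-day: $18,950 + $97,860 = $116,810
Enhancement: 20% of $116,810 = $23,362
Enhanced fine: $116,810 + $23,362 = $140,172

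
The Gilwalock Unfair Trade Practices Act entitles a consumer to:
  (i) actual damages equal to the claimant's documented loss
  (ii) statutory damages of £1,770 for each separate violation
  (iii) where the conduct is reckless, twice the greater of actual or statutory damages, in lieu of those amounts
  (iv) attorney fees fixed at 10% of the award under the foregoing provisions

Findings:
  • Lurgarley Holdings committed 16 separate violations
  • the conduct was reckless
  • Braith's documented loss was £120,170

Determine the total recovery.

Statutory damages: 16 × £1,770 = £28,320
Greater of actual damages (£120,170) or statutory damages (£28,320): £120,170
Doubled: 2 × £120,170 = £240,340
Attorney fees: 10% of £240,340 = £24,034
Total recovery: £240,340 + £24,034 = £264,374

£264,374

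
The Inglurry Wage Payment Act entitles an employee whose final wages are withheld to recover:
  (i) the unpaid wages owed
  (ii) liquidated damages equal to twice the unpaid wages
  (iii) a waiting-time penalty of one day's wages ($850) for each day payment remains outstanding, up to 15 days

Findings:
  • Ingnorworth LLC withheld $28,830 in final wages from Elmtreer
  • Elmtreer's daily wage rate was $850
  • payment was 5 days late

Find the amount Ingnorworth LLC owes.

Doubled: 2 × $28,830 = $57,660
Penalty days: min(5, 15) = 5
Waiting-time penalty: 5 × $850 = $4,250
Total award: $28,830 + $57,660 + $4,250 = $90,740

Total award: $90,740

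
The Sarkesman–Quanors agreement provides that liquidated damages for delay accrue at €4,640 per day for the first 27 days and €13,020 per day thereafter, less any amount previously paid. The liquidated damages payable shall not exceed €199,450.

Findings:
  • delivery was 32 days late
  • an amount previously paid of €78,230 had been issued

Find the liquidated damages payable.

€112,150

First 27 days: 27 × €4,640 = €125,280
Remaining days: (32 − 27) × €13,020 = €65,100
Accrued per-day damages: €125,280 + €65,100 = €190,380
Less amount previously paid: €190,380 − €78,230 = €112,150
Cap at €199,450: €112,150 is within the cap, no reduction.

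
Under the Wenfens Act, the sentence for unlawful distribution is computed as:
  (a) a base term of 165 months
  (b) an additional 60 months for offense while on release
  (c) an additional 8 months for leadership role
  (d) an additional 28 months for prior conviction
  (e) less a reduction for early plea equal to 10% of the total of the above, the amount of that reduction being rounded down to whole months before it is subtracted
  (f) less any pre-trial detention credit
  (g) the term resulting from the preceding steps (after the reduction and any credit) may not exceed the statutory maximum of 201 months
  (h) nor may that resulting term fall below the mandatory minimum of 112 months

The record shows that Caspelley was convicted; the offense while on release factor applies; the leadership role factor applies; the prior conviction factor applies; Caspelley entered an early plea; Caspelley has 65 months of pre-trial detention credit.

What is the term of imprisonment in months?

170 months

Offense while on release enhancement: +60 months
Leadership role enhancement: +8 months
Prior conviction enhancement: +28 months
Adjusted term: 165 months + 60 months + 8 months + 28 months = 261 months
Early plea reduction: 10% of 261 months = 26 months (rounded down)
After reduction: 261 − 26 = 235 months
Less pre-trial detention credit: 235 months − 65 months = 170 months
Cap at 201 months: 170 months is within the cap, no reduction.
Minimum 112 months: 170 months meets the minimum, no increase.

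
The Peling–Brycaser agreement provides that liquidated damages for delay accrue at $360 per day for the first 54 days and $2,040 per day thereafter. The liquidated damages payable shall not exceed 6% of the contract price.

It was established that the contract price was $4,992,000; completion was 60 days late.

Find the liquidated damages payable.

First 54 days: 54 × $360 = $19,440
Remaining days: (60 − 54) × $2,040 = $12,240
Accrued per-day damages: $19,440 + $12,240 = $31,680
Cap: 6% of $4,992,000 = $299,520
Cap at $299,520: $31,680 is within the cap, no reduction.

$31,680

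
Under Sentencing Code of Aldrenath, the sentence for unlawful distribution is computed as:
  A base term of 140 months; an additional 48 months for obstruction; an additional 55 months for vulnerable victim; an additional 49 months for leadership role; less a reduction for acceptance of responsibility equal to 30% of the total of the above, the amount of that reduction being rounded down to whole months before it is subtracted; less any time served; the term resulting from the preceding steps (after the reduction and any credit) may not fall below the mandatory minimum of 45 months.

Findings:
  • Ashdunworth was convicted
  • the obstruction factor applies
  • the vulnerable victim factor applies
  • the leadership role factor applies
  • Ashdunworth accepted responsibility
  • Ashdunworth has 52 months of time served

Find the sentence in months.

Obstruction enhancement: +48 months
Vulnerable victim enhancement: +55 months
Leadership role enhancement: +49 months
Adjusted term: 140 months + 48 months + 55 months + 49 months = 292 months
Acceptance of responsibility reduction: 30% of 292 months = 87 months (rounded down)
After reduction: 292 − 87 = 205 months
Less time served: 205 months − 52 months = 153 months
Minimum 45 months: 153 months meets the minimum, no increase.

Sentence: 153 months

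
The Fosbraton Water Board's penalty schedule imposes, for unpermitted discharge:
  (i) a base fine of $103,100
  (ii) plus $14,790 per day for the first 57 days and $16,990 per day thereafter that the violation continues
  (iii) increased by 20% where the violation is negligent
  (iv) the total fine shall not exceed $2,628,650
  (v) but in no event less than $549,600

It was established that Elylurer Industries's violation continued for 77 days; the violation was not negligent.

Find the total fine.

Civil penalty: $1,285,930

First 57 days: 57 × $14,790 = $843,030
Remaining days: (77 − 57) × $16,990 = $339,800
Per-day component: $843,030 + $339,800 = $1,182,830
Base plus per-day: $103,100 + $1,182,830 = $1,285,930
The violation was not negligent: no 20% increase.
Cap at $2,628,650: $1,285,930 is within the cap, no reduction.
Minimum $549,600: $1,285,930 meets the minimum, no increase.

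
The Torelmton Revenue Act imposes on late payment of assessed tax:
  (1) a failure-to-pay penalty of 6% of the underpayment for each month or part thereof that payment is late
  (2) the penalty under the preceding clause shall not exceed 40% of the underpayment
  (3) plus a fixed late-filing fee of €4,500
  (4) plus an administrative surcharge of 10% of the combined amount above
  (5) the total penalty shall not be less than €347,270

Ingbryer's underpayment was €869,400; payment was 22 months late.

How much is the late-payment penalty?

Accrued rate: 6% × 22 = 132%, capped at 40% → 40%
Failure-to-pay penalty: 40% of €869,400 = €347,760
Penalty before surcharge: €347,760 + €4,500 = €352,260
Administrative surcharge: 10% of €352,260 = €35,226
Total penalty: €352,260 + €35,226 = €387,486
Minimum €347,270: €387,486 meets the minimum, no increase.

Penalty: €387,486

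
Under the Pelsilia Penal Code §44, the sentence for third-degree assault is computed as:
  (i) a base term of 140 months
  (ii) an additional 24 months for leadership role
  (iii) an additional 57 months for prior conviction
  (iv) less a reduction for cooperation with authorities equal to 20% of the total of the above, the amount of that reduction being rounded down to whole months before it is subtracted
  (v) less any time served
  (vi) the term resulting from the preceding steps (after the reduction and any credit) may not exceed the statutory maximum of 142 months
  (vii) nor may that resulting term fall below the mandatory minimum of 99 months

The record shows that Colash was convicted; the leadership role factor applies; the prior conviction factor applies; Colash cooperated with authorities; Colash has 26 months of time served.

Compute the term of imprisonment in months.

142 months

Leadership role enhancement: +24 months
Prior conviction enhancement: +57 months
Adjusted term: 140 months + 24 months + 57 months = 221 months
Cooperation with authorities reduction: 20% of 221 months = 44 months (rounded down)
After reduction: 221 − 44 = 177 months
Less time served: 177 months − 26 months = 151 months
Cap at 142 months: 151 months exceeds the cap → 142 months
Minimum 99 months: 142 months meets the minimum, no increase.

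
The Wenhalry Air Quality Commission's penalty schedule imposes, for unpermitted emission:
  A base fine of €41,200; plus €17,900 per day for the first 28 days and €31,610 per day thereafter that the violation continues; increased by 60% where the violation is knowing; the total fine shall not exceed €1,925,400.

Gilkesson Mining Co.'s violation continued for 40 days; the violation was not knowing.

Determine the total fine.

Civil penalty: €921,720

First 28 days: 28 × €17,900 = €501,200
Remaining days: (40 − 28) × €31,610 = €379,320
Per-day component: €501,200 + €379,320 = €880,520
Base plus per-day: €41,200 + €880,520 = €921,720
The violation was not knowing: no 60% increase.
Cap at €1,925,400: €921,720 is within the cap, no reduction.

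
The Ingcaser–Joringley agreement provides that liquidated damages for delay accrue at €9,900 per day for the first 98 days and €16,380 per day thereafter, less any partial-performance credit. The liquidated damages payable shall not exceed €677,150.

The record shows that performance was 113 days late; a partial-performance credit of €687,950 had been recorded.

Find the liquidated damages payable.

€527,950

First 98 days: 98 × €9,900 = €970,200
Remaining days: (113 − 98) × €16,380 = €245,700
Accrued per-day damages: €970,200 + €245,700 = €1,215,900
Less partial-performance credit: €1,215,900 − €687,950 = €527,950
Cap at €677,150: €527,950 is within the cap, no reduction.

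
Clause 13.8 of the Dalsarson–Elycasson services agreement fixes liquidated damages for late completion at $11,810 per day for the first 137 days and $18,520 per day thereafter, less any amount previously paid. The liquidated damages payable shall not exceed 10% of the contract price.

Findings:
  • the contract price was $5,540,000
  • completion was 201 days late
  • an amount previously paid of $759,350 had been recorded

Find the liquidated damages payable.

First 137 days: 137 × $11,810 = $1,617,970
Remaining days: (201 − 137) × $18,520 = $1,185,280
Accrued per-day damages: $1,617,970 + $1,185,280 = $2,803,250
Less amount previously paid: $2,803,250 − $759,350 = $2,043,900
Cap: 10% of $5,540,000 = $554,000
Cap at $554,000: $2,043,900 exceeds the cap → $554,000

$554,000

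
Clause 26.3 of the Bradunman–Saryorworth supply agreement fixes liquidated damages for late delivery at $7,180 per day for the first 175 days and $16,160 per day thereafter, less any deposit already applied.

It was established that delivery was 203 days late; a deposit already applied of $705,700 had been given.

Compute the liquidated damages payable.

First 175 days: 175 × $7,180 = $1,256,500
Remaining days: (203 − 175) × $16,160 = $452,480
Accrued per-day damages: $1,256,500 + $452,480 = $1,708,980
Less deposit already applied: $1,708,980 − $705,700 = $1,003,280

$1,003,280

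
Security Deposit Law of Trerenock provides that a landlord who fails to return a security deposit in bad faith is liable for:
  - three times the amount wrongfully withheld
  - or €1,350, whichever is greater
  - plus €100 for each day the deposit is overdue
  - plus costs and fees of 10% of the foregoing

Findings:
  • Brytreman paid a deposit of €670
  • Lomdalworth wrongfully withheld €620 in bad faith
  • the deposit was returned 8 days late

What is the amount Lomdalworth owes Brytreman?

Recovery: €2,926

Trebled: 3 × €620 = €1,860
Minimum €1,350: €1,860 meets the minimum, no increase.
Late-return penalty: 8 × €100 = €800
Damages plus late penalty: €1,860 + €800 = €2,660
Costs and fees: 10% of €2,660 = €266
Total recovery: €2,660 + €266 = €2,926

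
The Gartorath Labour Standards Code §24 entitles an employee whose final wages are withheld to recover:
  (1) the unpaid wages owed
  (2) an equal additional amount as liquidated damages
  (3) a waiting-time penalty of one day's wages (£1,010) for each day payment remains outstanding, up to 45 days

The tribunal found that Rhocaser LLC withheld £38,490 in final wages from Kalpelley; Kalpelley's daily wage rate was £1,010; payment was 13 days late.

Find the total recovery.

£90,110

Liquidated damages (equal amount): £38,490
Penalty days: min(13, 45) = 13
Waiting-time penalty: 13 × £1,010 = £13,130
Total award: £38,490 + £38,490 + £13,130 = £90,110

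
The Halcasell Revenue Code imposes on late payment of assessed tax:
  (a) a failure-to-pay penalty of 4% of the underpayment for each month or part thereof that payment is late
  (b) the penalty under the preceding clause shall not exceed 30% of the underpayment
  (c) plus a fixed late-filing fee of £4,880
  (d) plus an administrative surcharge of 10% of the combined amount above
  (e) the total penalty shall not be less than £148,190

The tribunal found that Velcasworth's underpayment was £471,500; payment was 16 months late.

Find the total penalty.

£160,963

Accrued rate: 4% × 16 = 64%, capped at 30% → 30%
Failure-to-pay penalty: 30% of £471,500 = £141,450
Penalty before surcharge: £141,450 + £4,880 = £146,330
Administrative surcharge: 10% of £146,330 = £14,633
Total penalty: £146,330 + £14,633 = £160,963
Minimum £148,190: £160,963 meets the minimum, no increase.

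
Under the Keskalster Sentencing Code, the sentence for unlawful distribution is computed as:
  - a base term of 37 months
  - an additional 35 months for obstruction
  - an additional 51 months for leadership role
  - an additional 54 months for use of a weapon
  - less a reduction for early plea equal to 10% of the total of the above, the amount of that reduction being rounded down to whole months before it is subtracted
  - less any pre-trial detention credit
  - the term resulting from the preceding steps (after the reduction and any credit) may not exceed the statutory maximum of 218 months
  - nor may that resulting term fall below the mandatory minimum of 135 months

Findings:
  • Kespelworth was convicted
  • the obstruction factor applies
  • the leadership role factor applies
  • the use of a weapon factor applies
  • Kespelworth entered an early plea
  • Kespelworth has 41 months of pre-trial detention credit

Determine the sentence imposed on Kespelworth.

Obstruction enhancement: +35 months
Leadership role enhancement: +51 months
Use of a weapon enhancement: +54 months
Adjusted term: 37 months + 35 months + 51 months + 54 months = 177 months
Early plea reduction: 10% of 177 months = 17 months (rounded down)
After reduction: 177 − 17 = 160 months
Less pre-trial detention credit: 160 months − 41 months = 119 months
Cap at 218 months: 119 months is within the cap, no reduction.
Minimum 135 months: 119 months is below the minimum → 135 months

Sentence: 135 months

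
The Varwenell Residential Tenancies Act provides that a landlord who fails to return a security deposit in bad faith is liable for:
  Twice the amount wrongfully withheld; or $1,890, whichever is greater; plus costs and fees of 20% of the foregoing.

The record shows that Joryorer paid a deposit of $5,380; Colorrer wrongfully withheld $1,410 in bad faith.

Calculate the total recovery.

$3,384

Doubled: 2 × $1,410 = $2,820
Minimum $1,890: $2,820 meets the minimum, no increase.
Costs and fees: 20% of $2,820 = $564
Total recovery: $2,820 + $564 = $3,384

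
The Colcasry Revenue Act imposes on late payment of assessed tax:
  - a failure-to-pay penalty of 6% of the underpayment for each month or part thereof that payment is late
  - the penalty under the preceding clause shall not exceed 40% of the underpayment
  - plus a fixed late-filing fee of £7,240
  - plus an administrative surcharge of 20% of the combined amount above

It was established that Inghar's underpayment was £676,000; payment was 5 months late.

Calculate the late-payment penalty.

£252,048

Accrued rate: 6% × 5 = 30%, capped at 40% → 30%
Failure-to-pay penalty: 30% of £676,000 = £202,800
Penalty before surcharge: £202,800 + £7,240 = £210,040
Administrative surcharge: 20% of £210,040 = £42,008
Total penalty: £210,040 + £42,008 = £252,048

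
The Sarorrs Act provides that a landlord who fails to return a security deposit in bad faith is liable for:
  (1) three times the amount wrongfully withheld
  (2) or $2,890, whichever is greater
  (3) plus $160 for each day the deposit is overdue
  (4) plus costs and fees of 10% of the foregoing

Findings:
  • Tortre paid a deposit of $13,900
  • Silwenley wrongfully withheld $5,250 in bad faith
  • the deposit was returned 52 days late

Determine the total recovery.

$26,477

Trebled: 3 × $5,250 = $15,750
Minimum $2,890: $15,750 meets the minimum, no increase.
Late-return penalty: 52 × $160 = $8,320
Damages plus late penalty: $15,750 + $8,320 = $24,070
Costs and fees: 10% of $24,070 = $2,407
Total recovery: $24,070 + $2,407 = $26,477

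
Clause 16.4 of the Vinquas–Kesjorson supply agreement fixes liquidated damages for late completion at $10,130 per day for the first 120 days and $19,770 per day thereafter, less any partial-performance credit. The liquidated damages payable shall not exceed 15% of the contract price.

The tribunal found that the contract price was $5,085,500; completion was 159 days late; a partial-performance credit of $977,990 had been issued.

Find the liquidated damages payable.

First 120 days: 120 × $10,130 = $1,215,600
Remaining days: (159 − 120) × $19,770 = $771,030
Accrued per-day damages: $1,215,600 + $771,030 = $1,986,630
Less partial-performance credit: $1,986,630 − $977,990 = $1,008,640
Cap: 15% of $5,085,500 = $762,825
Cap at $762,825: $1,008,640 exceeds the cap → $762,825

$762,825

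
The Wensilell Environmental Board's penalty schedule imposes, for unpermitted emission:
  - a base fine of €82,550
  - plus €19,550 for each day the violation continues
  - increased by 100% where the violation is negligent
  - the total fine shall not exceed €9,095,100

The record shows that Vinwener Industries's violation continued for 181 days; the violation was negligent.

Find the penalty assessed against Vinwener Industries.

€7,242,200

Per-day component: 181 × €19,550 = €3,538,550
Base plus per-day: €82,550 + €3,538,550 = €3,621,100
Enhancement: 100% of €3,621,100 = €3,621,100
Enhanced fine: €3,621,100 + €3,621,100 = €7,242,200
Cap at €9,095,100: €7,242,200 is within the cap, no reduction.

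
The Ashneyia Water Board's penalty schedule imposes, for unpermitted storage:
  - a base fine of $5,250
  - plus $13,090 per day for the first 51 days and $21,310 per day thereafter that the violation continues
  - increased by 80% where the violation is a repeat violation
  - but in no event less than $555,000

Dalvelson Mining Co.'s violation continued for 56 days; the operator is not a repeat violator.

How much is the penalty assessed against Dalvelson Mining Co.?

First 51 days: 51 × $13,090 = $667,590
Remaining days: (56 − 51) × $21,310 = $106,550
Per-day component: $667,590 + $106,550 = $774,140
Base plus per-day: $5,250 + $774,140 = $779,390
The operator is not a repeat violator: no 80% increase.
Minimum $555,000: $779,390 meets the minimum, no increase.

$779,390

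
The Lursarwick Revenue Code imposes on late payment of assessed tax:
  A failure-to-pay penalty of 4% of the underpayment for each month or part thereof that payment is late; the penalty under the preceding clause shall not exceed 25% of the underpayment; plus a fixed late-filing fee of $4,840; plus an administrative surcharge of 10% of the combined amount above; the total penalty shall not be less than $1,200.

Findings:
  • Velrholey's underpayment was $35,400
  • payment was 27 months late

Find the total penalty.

$15,059

Accrued rate: 4% × 27 = 108%, capped at 25% → 25%
Failure-to-pay penalty: 25% of $35,400 = $8,850
Penalty before surcharge: $8,850 + $4,840 = $13,690
Administrative surcharge: 10% of $13,690 = $1,369
Total penalty: $13,690 + $1,369 = $15,059
Minimum $1,200: $15,059 meets the minimum, no increase.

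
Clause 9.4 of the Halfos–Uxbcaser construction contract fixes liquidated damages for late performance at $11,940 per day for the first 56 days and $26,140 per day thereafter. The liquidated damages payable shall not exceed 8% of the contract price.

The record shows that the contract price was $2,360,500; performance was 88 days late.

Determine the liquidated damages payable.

$188,840

First 56 days: 56 × $11,940 = $668,640
Remaining days: (88 − 56) × $26,140 = $836,480
Accrued per-day damages: $668,640 + $836,480 = $1,505,120
Cap: 8% of $2,360,500 = $188,840
Cap at $188,840: $1,505,120 exceeds the cap → $188,840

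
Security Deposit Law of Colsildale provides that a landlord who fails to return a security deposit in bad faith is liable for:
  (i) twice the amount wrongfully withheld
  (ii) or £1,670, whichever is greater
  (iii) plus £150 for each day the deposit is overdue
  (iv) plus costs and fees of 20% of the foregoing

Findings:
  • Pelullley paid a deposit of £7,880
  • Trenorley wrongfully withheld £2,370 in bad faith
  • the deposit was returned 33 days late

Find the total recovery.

Doubled: 2 × £2,370 = £4,740
Minimum £1,670: £4,740 meets the minimum, no increase.
Late-return penalty: 33 × £150 = £4,950
Damages plus late penalty: £4,740 + £4,950 = £9,690
Costs and fees: 20% of £9,690 = £1,938
Total recovery: £9,690 + £1,938 = £11,628

Recovery: £11,628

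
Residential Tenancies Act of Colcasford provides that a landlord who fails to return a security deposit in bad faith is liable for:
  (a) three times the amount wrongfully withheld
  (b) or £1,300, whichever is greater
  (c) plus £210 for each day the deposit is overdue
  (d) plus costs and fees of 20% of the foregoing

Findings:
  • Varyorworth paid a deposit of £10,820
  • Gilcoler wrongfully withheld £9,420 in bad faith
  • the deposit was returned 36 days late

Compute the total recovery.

Trebled: 3 × £9,420 = £28,260
Minimum £1,300: £28,260 meets the minimum, no increase.
Late-return penalty: 36 × £210 = £7,560
Damages plus late penalty: £28,260 + £7,560 = £35,820
Costs and fees: 20% of £35,820 = £7,164
Total recovery: £35,820 + £7,164 = £42,984

£42,984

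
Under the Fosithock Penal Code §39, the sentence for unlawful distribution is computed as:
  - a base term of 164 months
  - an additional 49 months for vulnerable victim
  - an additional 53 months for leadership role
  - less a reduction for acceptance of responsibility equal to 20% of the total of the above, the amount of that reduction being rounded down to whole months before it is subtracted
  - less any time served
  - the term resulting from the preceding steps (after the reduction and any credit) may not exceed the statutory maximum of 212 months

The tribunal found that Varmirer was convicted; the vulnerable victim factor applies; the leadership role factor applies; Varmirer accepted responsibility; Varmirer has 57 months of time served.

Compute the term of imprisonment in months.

156 months

Vulnerable victim enhancement: +49 months
Leadership role enhancement: +53 months
Adjusted term: 164 months + 49 months + 53 months = 266 months
Acceptance of responsibility reduction: 20% of 266 months = 53 months (rounded down)
After reduction: 266 − 53 = 213 months
Less time served: 213 months − 57 months = 156 months
Cap at 212 months: 156 months is within the cap, no reduction.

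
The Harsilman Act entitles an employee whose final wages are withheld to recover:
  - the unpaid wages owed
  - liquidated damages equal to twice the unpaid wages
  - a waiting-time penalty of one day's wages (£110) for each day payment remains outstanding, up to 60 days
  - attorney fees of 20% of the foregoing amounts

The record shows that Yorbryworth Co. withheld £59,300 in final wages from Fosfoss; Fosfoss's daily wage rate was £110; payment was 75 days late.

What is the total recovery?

Doubled: 2 × £59,300 = £118,600
Penalty days: min(75, 60) = 60
Waiting-time penalty: 60 × £110 = £6,600
Subtotal: £59,300 + £118,600 + £6,600 = £184,500
Attorney fees: 20% of £184,500 = £36,900
Total award: £184,500 + £36,900 = £221,400

£221,400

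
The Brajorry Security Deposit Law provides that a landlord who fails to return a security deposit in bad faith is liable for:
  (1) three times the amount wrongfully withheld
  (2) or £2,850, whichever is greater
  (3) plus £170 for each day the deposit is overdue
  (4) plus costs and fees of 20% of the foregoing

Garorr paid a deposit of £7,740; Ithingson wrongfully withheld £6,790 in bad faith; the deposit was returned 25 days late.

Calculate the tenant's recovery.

£29,544

Trebled: 3 × £6,790 = £20,370
Minimum £2,850: £20,370 meets the minimum, no increase.
Late-return penalty: 25 × £170 = £4,250
Damages plus late penalty: £20,370 + £4,250 = £24,620
Costs and fees: 20% of £24,620 = £4,924
Total recovery: £24,620 + £4,924 = £29,544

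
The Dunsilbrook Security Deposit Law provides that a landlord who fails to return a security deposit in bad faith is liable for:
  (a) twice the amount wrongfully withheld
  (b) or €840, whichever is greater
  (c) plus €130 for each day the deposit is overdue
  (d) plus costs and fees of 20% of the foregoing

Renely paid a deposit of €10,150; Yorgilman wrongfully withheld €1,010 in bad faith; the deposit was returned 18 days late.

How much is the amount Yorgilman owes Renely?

Doubled: 2 × €1,010 = €2,020
Minimum €840: €2,020 meets the minimum, no increase.
Late-return penalty: 18 × €130 = €2,340
Damages plus late penalty: €2,020 + €2,340 = €4,360
Costs and fees: 20% of €4,360 = €872
Total recovery: €4,360 + €872 = €5,232

Recovery: €5,232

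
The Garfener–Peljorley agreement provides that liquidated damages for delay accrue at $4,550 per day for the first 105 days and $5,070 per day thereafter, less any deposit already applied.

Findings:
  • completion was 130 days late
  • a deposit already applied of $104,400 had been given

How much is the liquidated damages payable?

First 105 days: 105 × $4,550 = $477,750
Remaining days: (130 − 105) × $5,070 = $126,750
Accrued per-day damages: $477,750 + $126,750 = $604,500
Less deposit already applied: $604,500 − $104,400 = $500,100

Liquidated damages: $500,100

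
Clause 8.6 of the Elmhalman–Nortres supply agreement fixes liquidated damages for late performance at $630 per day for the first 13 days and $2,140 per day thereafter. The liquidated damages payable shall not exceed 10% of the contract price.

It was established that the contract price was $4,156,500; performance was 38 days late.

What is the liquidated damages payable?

$61,690

First 13 days: 13 × $630 = $8,190
Remaining days: (38 − 13) × $2,140 = $53,500
Accrued per-day damages: $8,190 + $53,500 = $61,690
Cap: 10% of $4,156,500 = $415,650
Cap at $415,650: $61,690 is within the cap, no reduction.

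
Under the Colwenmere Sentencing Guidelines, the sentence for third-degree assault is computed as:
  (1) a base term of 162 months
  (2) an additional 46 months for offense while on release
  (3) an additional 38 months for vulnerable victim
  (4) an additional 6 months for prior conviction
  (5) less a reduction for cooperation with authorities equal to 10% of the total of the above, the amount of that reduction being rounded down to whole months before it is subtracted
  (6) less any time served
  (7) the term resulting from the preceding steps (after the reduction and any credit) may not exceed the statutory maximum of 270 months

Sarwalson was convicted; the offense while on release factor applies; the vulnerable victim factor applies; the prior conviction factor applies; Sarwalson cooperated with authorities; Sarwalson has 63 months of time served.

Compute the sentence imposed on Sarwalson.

164 months

Offense while on release enhancement: +46 months
Vulnerable victim enhancement: +38 months
Prior conviction enhancement: +6 months
Adjusted term: 162 months + 46 months + 38 months + 6 months = 252 months
Cooperation with authorities reduction: 10% of 252 months = 25 months (rounded down)
After reduction: 252 − 25 = 227 months
Less time served: 227 months − 63 months = 164 months
Cap at 270 months: 164 months is within the cap, no reduction.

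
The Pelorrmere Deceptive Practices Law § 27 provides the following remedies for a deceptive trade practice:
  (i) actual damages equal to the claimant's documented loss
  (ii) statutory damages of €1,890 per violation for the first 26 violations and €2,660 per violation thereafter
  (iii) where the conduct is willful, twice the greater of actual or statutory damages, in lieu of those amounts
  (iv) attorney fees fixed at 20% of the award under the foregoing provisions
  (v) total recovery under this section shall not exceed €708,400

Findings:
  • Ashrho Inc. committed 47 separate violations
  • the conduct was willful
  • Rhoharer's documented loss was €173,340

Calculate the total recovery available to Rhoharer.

€416,016

First 26 violations: 26 × €1,890 = €49,140
Remaining violations: (47 − 26) × €2,660 = €55,860
Statutory damages: €49,140 + €55,860 = €105,000
Greater of actual damages (€173,340) or statutory damages (€105,000): €173,340
Doubled: 2 × €173,340 = €346,680
Attorney fees: 20% of €346,680 = €69,336
Total before cap: €346,680 + €69,336 = €416,016
Cap at €708,400: €416,016 is within the cap, no reduction.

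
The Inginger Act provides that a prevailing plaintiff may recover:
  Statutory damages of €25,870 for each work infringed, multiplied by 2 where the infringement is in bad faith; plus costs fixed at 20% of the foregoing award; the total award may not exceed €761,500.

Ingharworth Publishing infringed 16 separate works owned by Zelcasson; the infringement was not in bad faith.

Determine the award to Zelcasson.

Statutory damages: 16 × €25,870 = €413,920
Infringement not in bad faith: no ×2 enhancement.
Costs: 20% of €413,920 = €82,784
Award plus costs: €413,920 + €82,784 = €496,704
Cap at €761,500: €496,704 is within the cap, no reduction.

€496,704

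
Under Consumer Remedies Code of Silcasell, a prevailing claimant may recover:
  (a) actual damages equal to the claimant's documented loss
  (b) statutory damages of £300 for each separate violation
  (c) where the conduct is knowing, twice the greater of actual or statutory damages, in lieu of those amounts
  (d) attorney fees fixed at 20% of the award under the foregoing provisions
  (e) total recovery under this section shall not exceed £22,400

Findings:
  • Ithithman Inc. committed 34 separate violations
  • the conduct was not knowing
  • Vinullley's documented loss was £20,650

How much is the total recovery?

£22,400

Statutory damages: 34 × £300 = £10,200
Conduct not knowing: the in-lieu enhancement does not apply.
Actual plus statutory damages: £20,650 + £10,200 = £30,850
Attorney fees: 20% of £30,850 = £6,170
Total before cap: £30,850 + £6,170 = £37,020
Cap at £22,400: £37,020 exceeds the cap → £22,400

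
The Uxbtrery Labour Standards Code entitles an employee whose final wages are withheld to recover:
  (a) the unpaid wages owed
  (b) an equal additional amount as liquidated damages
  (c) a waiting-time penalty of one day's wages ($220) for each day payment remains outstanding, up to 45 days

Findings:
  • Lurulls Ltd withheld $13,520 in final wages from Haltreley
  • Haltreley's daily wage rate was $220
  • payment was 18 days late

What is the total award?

Total award: $31,000

Liquidated damages (equal amount): $13,520
Penalty days: min(18, 45) = 18
Waiting-time penalty: 18 × $220 = $3,960
Total award: $13,520 + $13,520 + $3,960 = $31,000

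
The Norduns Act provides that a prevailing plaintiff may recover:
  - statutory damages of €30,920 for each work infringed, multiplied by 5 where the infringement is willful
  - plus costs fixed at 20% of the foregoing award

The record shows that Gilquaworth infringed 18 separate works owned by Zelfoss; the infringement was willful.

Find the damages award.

Statutory damages: 18 × €30,920 = €556,560
Multiplied by 5: 5 × €556,560 = €2,782,800
Costs: 20% of €2,782,800 = €556,560
Award plus costs: €2,782,800 + €556,560 = €3,339,360

€3,339,360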